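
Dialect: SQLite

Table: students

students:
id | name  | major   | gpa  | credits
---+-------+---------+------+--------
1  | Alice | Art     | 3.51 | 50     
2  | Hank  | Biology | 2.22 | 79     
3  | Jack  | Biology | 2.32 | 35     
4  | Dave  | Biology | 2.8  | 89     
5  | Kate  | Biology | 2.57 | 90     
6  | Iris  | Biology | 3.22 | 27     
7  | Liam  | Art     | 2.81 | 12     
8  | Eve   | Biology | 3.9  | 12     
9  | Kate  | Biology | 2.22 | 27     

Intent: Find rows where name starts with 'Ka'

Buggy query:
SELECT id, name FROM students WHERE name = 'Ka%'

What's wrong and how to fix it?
Bug: Wildcards only work with LIKE; '=' treats '%' as a literal character

Fix: Use LIKE for wildcard pattern matching

Corrected query:
SELECT id, name FROM students WHERE name LIKE 'Ka%'

Result:
id | name
---+-----
5  | Kate
9  | Kate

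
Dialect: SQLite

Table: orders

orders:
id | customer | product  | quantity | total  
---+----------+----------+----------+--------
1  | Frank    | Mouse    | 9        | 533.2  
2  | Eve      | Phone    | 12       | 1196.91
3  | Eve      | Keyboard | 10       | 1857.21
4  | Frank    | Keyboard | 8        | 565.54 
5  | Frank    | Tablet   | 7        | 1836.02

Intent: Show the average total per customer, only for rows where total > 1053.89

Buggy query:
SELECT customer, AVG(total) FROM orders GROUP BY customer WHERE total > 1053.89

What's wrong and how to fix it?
Bug: WHERE cannot follow GROUP BY

Fix: Move the WHERE clause before GROUP BY

Corrected query:
SELECT customer, AVG(total) FROM orders WHERE total > 1053.89 GROUP BY customer

Result:
customer | AVG(total)
---------+-----------
Eve      | 1527.06   
Frank    | 1836.02   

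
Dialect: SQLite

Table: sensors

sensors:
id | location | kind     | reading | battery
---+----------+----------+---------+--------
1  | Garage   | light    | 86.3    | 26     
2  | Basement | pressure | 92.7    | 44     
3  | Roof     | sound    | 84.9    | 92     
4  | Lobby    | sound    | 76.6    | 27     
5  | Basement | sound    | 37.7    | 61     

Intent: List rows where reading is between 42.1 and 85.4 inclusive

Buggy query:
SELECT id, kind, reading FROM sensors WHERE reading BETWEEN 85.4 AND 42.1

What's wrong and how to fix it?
Bug: BETWEEN expects the lower bound first; with 85.4 AND 42.1 the range is empty

Fix: Swap the bounds so the smaller value comes first

Corrected query:
SELECT id, kind, reading FROM sensors WHERE reading BETWEEN 42.1 AND 85.4

Result:
id | kind  | reading
---+-------+--------
3  | sound | 84.9   
4  | sound | 76.6   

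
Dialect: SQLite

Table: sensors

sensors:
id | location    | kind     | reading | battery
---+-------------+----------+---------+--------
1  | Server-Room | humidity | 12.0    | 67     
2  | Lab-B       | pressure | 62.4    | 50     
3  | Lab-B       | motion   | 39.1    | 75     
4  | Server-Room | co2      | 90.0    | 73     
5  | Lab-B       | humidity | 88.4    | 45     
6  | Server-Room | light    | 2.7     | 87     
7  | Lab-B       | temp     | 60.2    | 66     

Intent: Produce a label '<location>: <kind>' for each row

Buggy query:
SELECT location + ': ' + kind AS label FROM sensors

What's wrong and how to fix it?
Bug: '+' is numeric addition; on text columns SQLite converts them to 0 instead of concatenating

Fix: Use the || operator for string concatenation

Corrected query:
SELECT location || ': ' || kind AS label FROM sensors

Result:
label                
---------------------
Server-Room: humidity
Lab-B: pressure      
Lab-B: motion        
Server-Room: co2     
Lab-B: humidity      
Server-Room: light   
Lab-B: temp          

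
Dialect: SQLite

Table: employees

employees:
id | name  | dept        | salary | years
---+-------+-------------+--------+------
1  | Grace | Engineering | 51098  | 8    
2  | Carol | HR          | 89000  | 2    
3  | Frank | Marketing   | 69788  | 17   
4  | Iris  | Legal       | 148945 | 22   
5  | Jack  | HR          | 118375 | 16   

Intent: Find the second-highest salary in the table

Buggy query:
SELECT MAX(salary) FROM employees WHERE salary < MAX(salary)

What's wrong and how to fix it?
Bug: The inner MAX is an aggregate inside WHERE, which is not allowed

Fix: Put the inner MAX in a scalar subquery

Corrected query:
SELECT MAX(salary) FROM employees WHERE salary < (SELECT MAX(salary) FROM employees)

Result:
MAX(salary)
-----------
118375     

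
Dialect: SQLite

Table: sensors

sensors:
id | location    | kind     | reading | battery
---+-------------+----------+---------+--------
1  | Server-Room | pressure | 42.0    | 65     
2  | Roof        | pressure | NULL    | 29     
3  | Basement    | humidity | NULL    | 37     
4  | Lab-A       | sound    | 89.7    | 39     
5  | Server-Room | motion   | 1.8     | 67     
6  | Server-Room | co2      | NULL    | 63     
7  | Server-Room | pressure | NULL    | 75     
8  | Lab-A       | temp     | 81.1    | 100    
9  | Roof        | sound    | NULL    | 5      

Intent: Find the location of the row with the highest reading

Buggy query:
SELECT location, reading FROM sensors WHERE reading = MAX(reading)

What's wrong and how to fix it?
Bug: MAX(reading) is an aggregate and cannot be used directly in WHERE

Fix: Wrap MAX in a scalar subquery so WHERE compares against a single value

Corrected query:
SELECT location, reading FROM sensors WHERE reading = (SELECT MAX(reading) FROM sensors)

Result:
location | reading
---------+--------
Lab-A    | 89.7   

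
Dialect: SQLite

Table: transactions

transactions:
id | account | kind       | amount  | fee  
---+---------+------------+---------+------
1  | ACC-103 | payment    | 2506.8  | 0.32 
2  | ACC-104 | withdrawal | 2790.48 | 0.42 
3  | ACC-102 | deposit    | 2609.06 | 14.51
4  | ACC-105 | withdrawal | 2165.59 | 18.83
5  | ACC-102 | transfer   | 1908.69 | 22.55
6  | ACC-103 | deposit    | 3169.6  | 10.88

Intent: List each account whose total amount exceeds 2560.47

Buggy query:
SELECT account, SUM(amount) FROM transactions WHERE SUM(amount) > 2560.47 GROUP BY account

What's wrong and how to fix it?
Bug: SUM(amount) is an aggregate, but WHERE filters rows before aggregation

Fix: Move the aggregate condition to a HAVING clause

Corrected query:
SELECT account, SUM(amount) FROM transactions GROUP BY account HAVING SUM(amount) > 2560.47

Result:
account | SUM(amount)
--------+------------
ACC-102 | 4517.75    
ACC-103 | 5676.4     
ACC-104 | 2790.48    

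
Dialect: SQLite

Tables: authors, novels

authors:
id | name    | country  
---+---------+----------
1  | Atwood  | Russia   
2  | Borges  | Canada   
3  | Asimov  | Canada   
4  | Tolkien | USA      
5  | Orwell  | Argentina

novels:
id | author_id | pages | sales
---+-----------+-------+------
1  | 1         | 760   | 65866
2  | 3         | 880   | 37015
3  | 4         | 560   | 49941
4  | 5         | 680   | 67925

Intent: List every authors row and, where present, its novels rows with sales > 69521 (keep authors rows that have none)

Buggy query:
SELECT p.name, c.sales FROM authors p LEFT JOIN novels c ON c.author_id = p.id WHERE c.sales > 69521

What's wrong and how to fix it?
Bug: Filtering c.sales in WHERE discards the NULL rows produced by LEFT JOIN, turning it into an inner join

Fix: Move the right-table condition into the ON clause so unmatched parents are kept

Corrected query:
SELECT p.name, c.sales FROM authors p LEFT JOIN novels c ON c.author_id = p.id AND c.sales > 69521

Result:
name    | sales
--------+------
Atwood  | NULL 
Borges  | NULL 
Asimov  | NULL 
Tolkien | NULL 
Orwell  | NULL 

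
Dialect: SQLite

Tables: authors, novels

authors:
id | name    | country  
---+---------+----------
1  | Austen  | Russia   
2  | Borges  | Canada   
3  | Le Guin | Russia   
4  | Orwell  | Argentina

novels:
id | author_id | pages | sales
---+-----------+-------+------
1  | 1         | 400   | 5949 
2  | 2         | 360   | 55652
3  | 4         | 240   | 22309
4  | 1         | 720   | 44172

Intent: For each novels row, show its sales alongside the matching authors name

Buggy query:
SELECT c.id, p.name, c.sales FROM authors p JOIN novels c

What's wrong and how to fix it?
Bug: JOIN with no ON clause produces a cartesian product; every novels row pairs with every authors row

Fix: Specify the join condition linking the foreign key to the parent id

Corrected query:
SELECT c.id, p.name, c.sales FROM authors p JOIN novels c ON c.author_id = p.id

Result:
id | name   | sales
---+--------+------
1  | Austen | 5949 
2  | Borges | 55652
3  | Orwell | 22309
4  | Austen | 44172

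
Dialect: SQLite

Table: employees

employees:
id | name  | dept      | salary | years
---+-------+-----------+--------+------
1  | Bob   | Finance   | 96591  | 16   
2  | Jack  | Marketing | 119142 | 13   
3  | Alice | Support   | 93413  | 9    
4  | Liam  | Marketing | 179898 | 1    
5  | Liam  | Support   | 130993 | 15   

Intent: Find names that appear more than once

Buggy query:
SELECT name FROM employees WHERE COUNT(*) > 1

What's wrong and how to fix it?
Bug: COUNT(*) is an aggregate and cannot be used in WHERE

Fix: Group first, then use HAVING for the count condition

Corrected query:
SELECT name FROM employees GROUP BY name HAVING COUNT(*) > 1

Result:
name
----
Liam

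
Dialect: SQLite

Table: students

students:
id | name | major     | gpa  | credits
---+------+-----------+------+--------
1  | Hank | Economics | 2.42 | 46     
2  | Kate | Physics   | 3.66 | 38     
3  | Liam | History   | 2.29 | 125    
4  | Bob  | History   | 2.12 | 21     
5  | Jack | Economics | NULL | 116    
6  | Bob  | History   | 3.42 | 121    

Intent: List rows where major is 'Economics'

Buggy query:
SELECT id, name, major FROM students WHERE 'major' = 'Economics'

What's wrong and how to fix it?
Bug: Single quotes denote string literals in SQL; the column name is being compared as a constant string

Fix: Remove the quotes around the column name (or use double quotes for an identifier)

Corrected query:
SELECT id, name, major FROM students WHERE major = 'Economics'

Result:
id | name | major    
---+------+----------
1  | Hank | Economics
5  | Jack | Economics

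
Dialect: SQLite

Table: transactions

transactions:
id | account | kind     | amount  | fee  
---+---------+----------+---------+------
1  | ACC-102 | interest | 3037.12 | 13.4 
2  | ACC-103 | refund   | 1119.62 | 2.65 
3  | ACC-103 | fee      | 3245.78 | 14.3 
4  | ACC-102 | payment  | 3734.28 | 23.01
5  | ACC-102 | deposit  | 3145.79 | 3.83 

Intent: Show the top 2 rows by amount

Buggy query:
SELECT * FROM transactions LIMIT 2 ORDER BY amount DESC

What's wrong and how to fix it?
Bug: ORDER BY cannot follow LIMIT; LIMIT is the final clause

Fix: Swap the clauses: ORDER BY first, then LIMIT

Corrected query:
SELECT * FROM transactions ORDER BY amount DESC LIMIT 2

Result:
id | account | kind    | amount  | fee  
---+---------+---------+---------+------
4  | ACC-102 | payment | 3734.28 | 23.01
3  | ACC-103 | fee     | 3245.78 | 14.3 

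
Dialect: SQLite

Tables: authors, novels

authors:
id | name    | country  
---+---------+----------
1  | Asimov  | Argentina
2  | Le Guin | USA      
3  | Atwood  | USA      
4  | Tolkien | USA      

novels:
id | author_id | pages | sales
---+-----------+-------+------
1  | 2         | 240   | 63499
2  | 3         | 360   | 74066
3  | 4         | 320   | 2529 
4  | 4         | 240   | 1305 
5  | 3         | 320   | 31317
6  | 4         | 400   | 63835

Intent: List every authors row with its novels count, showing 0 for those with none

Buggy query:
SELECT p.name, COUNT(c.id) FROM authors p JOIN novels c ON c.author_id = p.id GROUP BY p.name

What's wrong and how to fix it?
Bug: INNER JOIN drops authors rows that have no matching novels rows

Fix: Switch to LEFT JOIN to retain unmatched parent rows

Corrected query:
SELECT p.name, COUNT(c.id) FROM authors p LEFT JOIN novels c ON c.author_id = p.id GROUP BY p.name

Result:
name    | COUNT(c.id)
--------+------------
Asimov  | 0          
Atwood  | 2          
Le Guin | 1          
Tolkien | 3          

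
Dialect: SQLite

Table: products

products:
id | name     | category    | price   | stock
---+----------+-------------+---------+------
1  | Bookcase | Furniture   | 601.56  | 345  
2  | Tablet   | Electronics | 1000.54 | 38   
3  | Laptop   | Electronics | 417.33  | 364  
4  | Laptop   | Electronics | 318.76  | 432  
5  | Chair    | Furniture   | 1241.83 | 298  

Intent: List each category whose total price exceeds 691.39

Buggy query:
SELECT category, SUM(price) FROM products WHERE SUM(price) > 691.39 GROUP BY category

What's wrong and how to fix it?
Bug: SUM(price) is an aggregate, but WHERE filters rows before aggregation

Fix: Move the aggregate condition to a HAVING clause

Corrected query:
SELECT category, SUM(price) FROM products GROUP BY category HAVING SUM(price) > 691.39

Result:
category    | SUM(price)
------------+-----------
Electronics | 1736.63   
Furniture   | 1843.39   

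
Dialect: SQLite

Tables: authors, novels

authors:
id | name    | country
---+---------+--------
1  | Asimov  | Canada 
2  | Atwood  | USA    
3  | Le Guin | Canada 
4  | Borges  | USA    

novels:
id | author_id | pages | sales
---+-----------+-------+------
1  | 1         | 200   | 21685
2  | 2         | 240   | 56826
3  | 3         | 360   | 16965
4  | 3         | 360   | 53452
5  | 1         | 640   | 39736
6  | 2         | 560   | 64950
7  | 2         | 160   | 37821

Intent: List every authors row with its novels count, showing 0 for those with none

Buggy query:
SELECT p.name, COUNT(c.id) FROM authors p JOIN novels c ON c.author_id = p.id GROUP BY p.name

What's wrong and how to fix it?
Bug: An inner join excludes parents with zero children

Fix: Use LEFT JOIN so parents without children still appear (COUNT(c.id) gives 0)

Corrected query:
SELECT p.name, COUNT(c.id) FROM authors p LEFT JOIN novels c ON c.author_id = p.id GROUP BY p.name

Result:
name    | COUNT(c.id)
--------+------------
Asimov  | 2          
Atwood  | 3          
Borges  | 0          
Le Guin | 2          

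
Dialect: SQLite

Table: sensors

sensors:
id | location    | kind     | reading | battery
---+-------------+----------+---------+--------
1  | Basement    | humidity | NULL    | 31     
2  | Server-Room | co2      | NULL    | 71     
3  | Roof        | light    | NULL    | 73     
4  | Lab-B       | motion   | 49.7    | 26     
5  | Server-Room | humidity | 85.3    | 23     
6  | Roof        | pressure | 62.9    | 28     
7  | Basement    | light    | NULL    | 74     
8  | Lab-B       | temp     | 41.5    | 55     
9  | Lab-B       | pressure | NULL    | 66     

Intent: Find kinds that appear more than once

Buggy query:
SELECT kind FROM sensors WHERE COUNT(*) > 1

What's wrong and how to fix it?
Bug: WHERE can't reference COUNT(*); aggregates are computed after WHERE

Fix: Group first, then use HAVING for the count condition

Corrected query:
SELECT kind FROM sensors GROUP BY kind HAVING COUNT(*) > 1

Result:
kind    
--------
humidity
light   
pressure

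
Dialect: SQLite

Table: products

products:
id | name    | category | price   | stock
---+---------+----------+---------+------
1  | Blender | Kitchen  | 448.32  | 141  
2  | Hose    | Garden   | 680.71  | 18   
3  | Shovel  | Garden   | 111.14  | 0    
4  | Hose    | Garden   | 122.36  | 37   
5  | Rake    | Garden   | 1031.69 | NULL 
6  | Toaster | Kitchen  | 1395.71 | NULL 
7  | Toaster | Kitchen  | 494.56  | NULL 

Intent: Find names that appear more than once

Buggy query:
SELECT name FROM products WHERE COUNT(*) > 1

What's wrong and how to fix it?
Bug: COUNT(*) is an aggregate and cannot be used in WHERE

Fix: Group first, then use HAVING for the count condition

Corrected query:
SELECT name FROM products GROUP BY name HAVING COUNT(*) > 1

Result:
name   
-------
Hose   
Toaster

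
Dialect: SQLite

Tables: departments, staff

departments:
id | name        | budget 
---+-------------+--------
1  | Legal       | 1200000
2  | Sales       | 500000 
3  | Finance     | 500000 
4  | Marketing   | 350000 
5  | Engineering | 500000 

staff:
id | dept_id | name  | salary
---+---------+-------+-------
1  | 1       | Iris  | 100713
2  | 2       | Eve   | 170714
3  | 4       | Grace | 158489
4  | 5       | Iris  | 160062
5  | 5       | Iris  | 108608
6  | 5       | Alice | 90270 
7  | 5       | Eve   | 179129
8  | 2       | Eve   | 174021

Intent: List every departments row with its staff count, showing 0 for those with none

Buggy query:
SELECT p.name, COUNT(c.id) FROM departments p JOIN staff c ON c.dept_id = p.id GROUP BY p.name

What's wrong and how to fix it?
Bug: An inner join excludes parents with zero children

Fix: Switch to LEFT JOIN to retain unmatched parent rows

Corrected query:
SELECT p.name, COUNT(c.id) FROM departments p LEFT JOIN staff c ON c.dept_id = p.id GROUP BY p.name

Result:
name        | COUNT(c.id)
------------+------------
Engineering | 4          
Finance     | 0          
Legal       | 1          
Marketing   | 1          
Sales       | 2          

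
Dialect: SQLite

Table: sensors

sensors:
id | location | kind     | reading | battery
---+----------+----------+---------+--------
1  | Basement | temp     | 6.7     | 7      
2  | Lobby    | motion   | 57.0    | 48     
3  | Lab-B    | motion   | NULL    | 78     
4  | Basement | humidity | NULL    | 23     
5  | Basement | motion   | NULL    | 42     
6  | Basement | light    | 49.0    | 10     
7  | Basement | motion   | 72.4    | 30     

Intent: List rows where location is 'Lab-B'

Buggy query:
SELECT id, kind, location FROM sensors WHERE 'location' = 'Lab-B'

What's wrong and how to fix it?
Bug: Single quotes denote string literals in SQL; the column name is being compared as a constant string

Fix: Remove the quotes around the column name (or use double quotes for an identifier)

Corrected query:
SELECT id, kind, location FROM sensors WHERE location = 'Lab-B'

Result:
id | kind   | location
---+--------+---------
3  | motion | Lab-B   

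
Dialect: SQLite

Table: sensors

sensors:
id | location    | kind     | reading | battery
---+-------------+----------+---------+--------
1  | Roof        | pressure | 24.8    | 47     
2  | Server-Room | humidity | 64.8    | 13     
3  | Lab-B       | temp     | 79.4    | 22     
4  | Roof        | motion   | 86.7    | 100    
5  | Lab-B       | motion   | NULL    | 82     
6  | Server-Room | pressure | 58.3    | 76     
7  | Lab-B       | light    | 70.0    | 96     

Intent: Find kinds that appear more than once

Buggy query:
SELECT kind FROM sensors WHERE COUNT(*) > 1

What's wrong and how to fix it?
Bug: COUNT(*) is an aggregate and cannot be used in WHERE

Fix: GROUP BY kind, then filter groups with HAVING COUNT(*) > 1

Corrected query:
SELECT kind FROM sensors GROUP BY kind HAVING COUNT(*) > 1

Result:
kind    
--------
motion  
pressure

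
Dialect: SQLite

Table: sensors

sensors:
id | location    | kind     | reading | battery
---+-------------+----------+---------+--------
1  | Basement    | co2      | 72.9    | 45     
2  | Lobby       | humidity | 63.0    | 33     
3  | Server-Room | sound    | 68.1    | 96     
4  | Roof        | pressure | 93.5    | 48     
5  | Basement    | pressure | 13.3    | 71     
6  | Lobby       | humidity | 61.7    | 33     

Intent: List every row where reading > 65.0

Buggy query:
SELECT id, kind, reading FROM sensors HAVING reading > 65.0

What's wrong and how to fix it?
Bug: This is a non-aggregate query (no GROUP BY, no aggregates), so in SQLite the HAVING clause is invalid here; a row-level condition belongs in WHERE

Fix: Use WHERE for row-level filtering

Corrected query:
SELECT id, kind, reading FROM sensors WHERE reading > 65.0

Result:
id | kind     | reading
---+----------+--------
1  | co2      | 72.9   
3  | sound    | 68.1   
4  | pressure | 93.5   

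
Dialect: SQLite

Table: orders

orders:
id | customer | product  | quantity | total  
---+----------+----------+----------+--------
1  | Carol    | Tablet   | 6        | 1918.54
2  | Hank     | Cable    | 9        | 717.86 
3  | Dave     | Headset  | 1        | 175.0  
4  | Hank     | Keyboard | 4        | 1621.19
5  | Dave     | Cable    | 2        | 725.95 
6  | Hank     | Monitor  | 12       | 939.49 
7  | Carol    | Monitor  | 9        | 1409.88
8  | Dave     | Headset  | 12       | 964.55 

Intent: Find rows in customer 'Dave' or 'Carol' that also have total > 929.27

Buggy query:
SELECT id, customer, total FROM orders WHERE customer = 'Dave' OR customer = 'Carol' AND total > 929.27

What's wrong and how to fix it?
Bug: Without parentheses, AND is evaluated before OR, so the total filter only applies to the 'Carol' branch

Fix: Add parentheses around the OR so the AND applies to both alternatives

Corrected query:
SELECT id, customer, total FROM orders WHERE (customer = 'Dave' OR customer = 'Carol') AND total > 929.27

Result:
id | customer | total  
---+----------+--------
1  | Carol    | 1918.54
7  | Carol    | 1409.88
8  | Dave     | 964.55 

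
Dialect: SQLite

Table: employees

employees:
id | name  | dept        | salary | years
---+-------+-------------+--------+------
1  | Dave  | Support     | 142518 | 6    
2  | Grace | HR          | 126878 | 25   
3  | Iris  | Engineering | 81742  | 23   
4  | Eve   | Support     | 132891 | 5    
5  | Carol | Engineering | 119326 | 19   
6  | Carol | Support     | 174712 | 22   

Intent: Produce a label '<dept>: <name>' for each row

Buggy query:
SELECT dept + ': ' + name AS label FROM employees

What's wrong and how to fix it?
Bug: '+' is numeric addition; on text columns SQLite converts them to 0 instead of concatenating

Fix: Replace + with || to concatenate text

Corrected query:
SELECT dept || ': ' || name AS label FROM employees

Result:
label             
------------------
Support: Dave     
HR: Grace         
Engineering: Iris 
Support: Eve      
Engineering: Carol
Support: Carol    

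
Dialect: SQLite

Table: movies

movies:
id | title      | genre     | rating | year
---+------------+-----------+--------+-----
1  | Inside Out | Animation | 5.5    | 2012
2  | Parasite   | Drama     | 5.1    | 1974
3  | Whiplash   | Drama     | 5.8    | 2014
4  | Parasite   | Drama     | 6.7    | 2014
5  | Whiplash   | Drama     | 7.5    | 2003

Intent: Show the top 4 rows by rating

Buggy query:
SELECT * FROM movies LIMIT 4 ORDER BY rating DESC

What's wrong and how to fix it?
Bug: ORDER BY cannot follow LIMIT; LIMIT is the final clause

Fix: Swap the clauses: ORDER BY first, then LIMIT

Corrected query:
SELECT * FROM movies ORDER BY rating DESC LIMIT 4

Result:
id | title      | genre     | rating | year
---+------------+-----------+--------+-----
5  | Whiplash   | Drama     | 7.5    | 2003
4  | Parasite   | Drama     | 6.7    | 2014
3  | Whiplash   | Drama     | 5.8    | 2014
1  | Inside Out | Animation | 5.5    | 2012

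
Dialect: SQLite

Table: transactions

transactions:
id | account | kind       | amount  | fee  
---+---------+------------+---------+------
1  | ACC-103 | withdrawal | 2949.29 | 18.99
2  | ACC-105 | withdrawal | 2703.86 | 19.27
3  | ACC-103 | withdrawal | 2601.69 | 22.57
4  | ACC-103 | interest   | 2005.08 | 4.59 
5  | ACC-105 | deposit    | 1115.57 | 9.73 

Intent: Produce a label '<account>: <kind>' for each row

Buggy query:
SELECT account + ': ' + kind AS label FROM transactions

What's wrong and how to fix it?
Bug: SQLite uses || for string concatenation; + coerces text to numbers (yielding 0)

Fix: Use the || operator for string concatenation

Corrected query:
SELECT account || ': ' || kind AS label FROM transactions

Result:
label              
-------------------
ACC-103: withdrawal
ACC-105: withdrawal
ACC-103: withdrawal
ACC-103: interest  
ACC-105: deposit   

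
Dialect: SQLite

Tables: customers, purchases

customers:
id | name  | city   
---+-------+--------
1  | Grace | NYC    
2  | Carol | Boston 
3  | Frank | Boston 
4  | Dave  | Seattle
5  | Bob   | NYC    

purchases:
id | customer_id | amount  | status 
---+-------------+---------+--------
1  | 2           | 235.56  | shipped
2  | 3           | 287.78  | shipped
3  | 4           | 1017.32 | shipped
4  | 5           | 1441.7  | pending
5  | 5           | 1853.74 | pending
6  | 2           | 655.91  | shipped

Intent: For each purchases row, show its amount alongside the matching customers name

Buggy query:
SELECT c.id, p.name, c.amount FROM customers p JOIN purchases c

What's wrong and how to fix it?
Bug: Missing join condition: each purchases row is matched to all customers rows instead of just its own

Fix: Add ON c.customer_id = p.id to the JOIN

Corrected query:
SELECT c.id, p.name, c.amount FROM customers p JOIN purchases c ON c.customer_id = p.id

Result:
id | name  | amount 
---+-------+--------
1  | Carol | 235.56 
2  | Frank | 287.78 
3  | Dave  | 1017.32
4  | Bob   | 1441.7 
5  | Bob   | 1853.74
6  | Carol | 655.91 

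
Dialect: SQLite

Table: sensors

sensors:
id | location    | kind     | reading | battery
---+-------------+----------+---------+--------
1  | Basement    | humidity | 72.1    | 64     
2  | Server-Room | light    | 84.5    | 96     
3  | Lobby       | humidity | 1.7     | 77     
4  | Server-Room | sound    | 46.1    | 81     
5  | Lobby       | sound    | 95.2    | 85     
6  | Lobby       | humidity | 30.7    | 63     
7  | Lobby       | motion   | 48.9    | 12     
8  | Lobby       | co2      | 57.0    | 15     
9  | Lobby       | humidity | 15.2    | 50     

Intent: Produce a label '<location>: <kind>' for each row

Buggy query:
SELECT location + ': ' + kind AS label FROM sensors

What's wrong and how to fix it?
Bug: SQLite uses || for string concatenation; + coerces text to numbers (yielding 0)

Fix: Replace + with || to concatenate text

Corrected query:
SELECT location || ': ' || kind AS label FROM sensors

Result:
label             
------------------
Basement: humidity
Server-Room: light
Lobby: humidity   
Server-Room: sound
Lobby: sound      
Lobby: humidity   
Lobby: motion     
Lobby: co2        
Lobby: humidity   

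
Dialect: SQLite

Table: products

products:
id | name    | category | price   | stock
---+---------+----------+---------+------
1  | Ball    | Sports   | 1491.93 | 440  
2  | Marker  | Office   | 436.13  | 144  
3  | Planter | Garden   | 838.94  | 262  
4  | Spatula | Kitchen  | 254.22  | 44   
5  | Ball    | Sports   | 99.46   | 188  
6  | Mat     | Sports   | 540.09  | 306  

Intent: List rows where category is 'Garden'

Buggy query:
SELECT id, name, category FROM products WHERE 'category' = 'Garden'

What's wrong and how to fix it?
Bug: Single quotes denote string literals in SQL; the column name is being compared as a constant string

Fix: Reference the column as category without single quotes

Corrected query:
SELECT id, name, category FROM products WHERE category = 'Garden'

Result:
id | name    | category
---+---------+---------
3  | Planter | Garden  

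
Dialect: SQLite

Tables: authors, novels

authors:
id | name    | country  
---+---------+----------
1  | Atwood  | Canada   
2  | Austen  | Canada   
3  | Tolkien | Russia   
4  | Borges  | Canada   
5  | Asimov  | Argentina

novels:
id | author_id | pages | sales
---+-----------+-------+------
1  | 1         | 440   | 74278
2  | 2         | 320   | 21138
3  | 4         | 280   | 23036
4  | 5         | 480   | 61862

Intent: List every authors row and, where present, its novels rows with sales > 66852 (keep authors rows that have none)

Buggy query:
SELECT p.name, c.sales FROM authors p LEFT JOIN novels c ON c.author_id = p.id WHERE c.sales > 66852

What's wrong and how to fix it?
Bug: A WHERE condition on the right-hand table after LEFT JOIN drops unmatched parents

Fix: Move the right-table condition into the ON clause so unmatched parents are kept

Corrected query:
SELECT p.name, c.sales FROM authors p LEFT JOIN novels c ON c.author_id = p.id AND c.sales > 66852

Result:
name    | sales
--------+------
Atwood  | 74278
Austen  | NULL 
Tolkien | NULL 
Borges  | NULL 
Asimov  | NULL 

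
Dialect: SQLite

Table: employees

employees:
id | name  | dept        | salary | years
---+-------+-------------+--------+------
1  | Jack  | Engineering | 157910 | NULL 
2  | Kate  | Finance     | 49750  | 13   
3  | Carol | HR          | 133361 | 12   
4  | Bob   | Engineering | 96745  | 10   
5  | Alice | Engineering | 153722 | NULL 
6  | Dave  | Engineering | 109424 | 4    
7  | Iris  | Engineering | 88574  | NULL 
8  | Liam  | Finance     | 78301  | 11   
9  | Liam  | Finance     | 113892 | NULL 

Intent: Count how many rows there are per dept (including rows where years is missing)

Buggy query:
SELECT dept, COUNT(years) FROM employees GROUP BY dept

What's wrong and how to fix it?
Bug: COUNT(years) skips NULLs, so groups with missing years are undercounted

Fix: Use COUNT(*) to count all rows regardless of NULL

Corrected query:
SELECT dept, COUNT(*) FROM employees GROUP BY dept

Result:
dept        | COUNT(*)
------------+---------
Engineering | 5       
Finance     | 3       
HR          | 1       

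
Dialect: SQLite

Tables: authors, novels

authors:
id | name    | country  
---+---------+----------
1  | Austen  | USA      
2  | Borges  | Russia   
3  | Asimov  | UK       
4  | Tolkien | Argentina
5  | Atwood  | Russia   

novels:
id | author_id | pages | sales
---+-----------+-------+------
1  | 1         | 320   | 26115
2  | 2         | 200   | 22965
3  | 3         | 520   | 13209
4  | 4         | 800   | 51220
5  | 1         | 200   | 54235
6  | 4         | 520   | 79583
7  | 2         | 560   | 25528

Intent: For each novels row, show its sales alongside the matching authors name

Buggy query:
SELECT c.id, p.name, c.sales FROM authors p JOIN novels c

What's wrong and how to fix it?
Bug: Missing join condition: each novels row is matched to all authors rows instead of just its own

Fix: Specify the join condition linking the foreign key to the parent id

Corrected query:
SELECT c.id, p.name, c.sales FROM authors p JOIN novels c ON c.author_id = p.id

Result:
id | name    | sales
---+---------+------
1  | Austen  | 26115
2  | Borges  | 22965
3  | Asimov  | 13209
4  | Tolkien | 51220
5  | Austen  | 54235
6  | Tolkien | 79583
7  | Borges  | 25528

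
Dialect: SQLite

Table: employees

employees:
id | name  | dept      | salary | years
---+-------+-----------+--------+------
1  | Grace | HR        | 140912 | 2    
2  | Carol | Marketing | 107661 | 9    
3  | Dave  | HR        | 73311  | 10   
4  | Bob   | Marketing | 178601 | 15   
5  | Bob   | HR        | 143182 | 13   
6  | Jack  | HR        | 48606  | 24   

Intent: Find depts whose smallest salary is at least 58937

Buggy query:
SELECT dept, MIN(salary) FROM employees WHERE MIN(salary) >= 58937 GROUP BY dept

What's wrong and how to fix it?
Bug: MIN() in WHERE is a misuse of aggregate

Fix: Replace WHERE with HAVING after the GROUP BY

Corrected query:
SELECT dept, MIN(salary) FROM employees GROUP BY dept HAVING MIN(salary) >= 58937

Result:
dept      | MIN(salary)
----------+------------
Marketing | 107661     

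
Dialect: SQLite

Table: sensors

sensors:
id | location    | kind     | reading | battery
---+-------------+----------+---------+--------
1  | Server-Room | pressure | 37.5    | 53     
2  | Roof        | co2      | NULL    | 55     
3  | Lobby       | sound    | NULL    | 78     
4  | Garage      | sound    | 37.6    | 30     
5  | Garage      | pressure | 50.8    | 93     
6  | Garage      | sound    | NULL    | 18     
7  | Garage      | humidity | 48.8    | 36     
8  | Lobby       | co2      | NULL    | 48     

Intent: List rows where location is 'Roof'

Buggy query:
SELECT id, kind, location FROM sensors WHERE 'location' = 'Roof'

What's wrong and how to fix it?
Bug: Single quotes denote string literals in SQL; the column name is being compared as a constant string

Fix: Reference the column as location without single quotes

Corrected query:
SELECT id, kind, location FROM sensors WHERE location = 'Roof'

Result:
id | kind | location
---+------+---------
2  | co2  | Roof    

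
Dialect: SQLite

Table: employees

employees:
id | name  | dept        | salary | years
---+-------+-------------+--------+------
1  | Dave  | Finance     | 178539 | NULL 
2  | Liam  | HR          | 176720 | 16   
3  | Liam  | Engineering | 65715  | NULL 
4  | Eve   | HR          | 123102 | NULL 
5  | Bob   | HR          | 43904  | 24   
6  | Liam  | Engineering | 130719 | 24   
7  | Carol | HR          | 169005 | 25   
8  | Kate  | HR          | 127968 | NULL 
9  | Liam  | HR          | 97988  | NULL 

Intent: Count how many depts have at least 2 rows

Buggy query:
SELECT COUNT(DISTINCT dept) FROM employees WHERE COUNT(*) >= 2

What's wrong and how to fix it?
Bug: WHERE filters individual rows, not groups, so a group-level COUNT is invalid there

Fix: Use a subquery that GROUPs and filters with HAVING, then count its rows

Corrected query:
SELECT COUNT(*) FROM (SELECT dept FROM employees GROUP BY dept HAVING COUNT(*) >= 2)

Result:
COUNT(*)
--------
2       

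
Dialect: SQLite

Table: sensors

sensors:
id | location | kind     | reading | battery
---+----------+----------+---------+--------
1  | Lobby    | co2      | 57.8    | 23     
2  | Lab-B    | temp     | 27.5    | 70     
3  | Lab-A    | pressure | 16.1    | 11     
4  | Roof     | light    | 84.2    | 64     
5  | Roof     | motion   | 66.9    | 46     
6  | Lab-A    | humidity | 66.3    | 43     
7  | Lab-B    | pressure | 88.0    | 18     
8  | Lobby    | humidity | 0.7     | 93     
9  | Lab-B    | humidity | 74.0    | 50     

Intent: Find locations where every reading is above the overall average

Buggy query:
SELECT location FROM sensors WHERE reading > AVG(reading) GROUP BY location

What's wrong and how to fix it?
Bug: AVG() is an aggregate; it can't sit directly in WHERE

Fix: Compute the overall average in a scalar subquery and compare each group's MIN against it in HAVING

Corrected query:
SELECT location FROM sensors GROUP BY location HAVING MIN(reading) > (SELECT AVG(reading) FROM sensors)

Result:
location
--------
Roof    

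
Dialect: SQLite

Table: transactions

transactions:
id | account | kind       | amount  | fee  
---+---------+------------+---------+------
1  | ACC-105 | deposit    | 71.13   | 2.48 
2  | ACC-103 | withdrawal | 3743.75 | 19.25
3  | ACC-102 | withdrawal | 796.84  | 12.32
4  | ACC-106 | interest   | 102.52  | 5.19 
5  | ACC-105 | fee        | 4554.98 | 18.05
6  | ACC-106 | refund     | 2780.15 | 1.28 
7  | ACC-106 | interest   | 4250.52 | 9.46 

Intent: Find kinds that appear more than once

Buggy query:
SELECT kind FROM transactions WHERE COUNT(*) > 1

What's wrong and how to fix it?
Bug: WHERE can't reference COUNT(*); aggregates are computed after WHERE

Fix: Group first, then use HAVING for the count condition

Corrected query:
SELECT kind FROM transactions GROUP BY kind HAVING COUNT(*) > 1

Result:
kind      
----------
interest  
withdrawal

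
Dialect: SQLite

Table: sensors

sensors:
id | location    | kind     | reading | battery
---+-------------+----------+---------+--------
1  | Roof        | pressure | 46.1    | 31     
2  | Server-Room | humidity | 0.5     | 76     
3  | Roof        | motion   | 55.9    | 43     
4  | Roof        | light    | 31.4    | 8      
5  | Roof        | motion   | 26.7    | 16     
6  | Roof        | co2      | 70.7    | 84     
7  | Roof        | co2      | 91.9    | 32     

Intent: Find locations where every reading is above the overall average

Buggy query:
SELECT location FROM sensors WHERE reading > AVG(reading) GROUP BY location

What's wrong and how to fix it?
Bug: AVG() is an aggregate; it can't sit directly in WHERE

Fix: Use a subquery for AVG and a HAVING MIN(...) filter so the condition holds for every row in the group

Corrected query:
SELECT location FROM sensors GROUP BY location HAVING MIN(reading) > (SELECT AVG(reading) FROM sensors)

Result:
(no rows)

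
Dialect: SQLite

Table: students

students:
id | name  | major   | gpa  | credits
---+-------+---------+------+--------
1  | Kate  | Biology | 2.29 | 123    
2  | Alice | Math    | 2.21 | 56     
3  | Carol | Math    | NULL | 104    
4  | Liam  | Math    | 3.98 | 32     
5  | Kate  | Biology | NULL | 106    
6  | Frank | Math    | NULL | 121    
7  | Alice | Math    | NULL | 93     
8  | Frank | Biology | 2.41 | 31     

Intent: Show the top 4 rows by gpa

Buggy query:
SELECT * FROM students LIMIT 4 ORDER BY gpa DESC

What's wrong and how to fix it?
Bug: ORDER BY cannot follow LIMIT; LIMIT is the final clause

Fix: Swap the clauses: ORDER BY first, then LIMIT

Corrected query:
SELECT * FROM students ORDER BY gpa DESC LIMIT 4

Result:
id | name  | major   | gpa  | credits
---+-------+---------+------+--------
4  | Liam  | Math    | 3.98 | 32     
8  | Frank | Biology | 2.41 | 31     
1  | Kate  | Biology | 2.29 | 123    
2  | Alice | Math    | 2.21 | 56     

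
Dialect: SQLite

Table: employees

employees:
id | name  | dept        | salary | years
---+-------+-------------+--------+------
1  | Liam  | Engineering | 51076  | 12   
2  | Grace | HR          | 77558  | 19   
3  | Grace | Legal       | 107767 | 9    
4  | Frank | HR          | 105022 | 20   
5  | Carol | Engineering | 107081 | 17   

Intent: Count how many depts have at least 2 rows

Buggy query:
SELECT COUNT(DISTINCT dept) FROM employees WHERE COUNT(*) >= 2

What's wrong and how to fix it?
Bug: COUNT(*) cannot appear in WHERE; the per-group count doesn't exist yet

Fix: Use a subquery that GROUPs and filters with HAVING, then count its rows

Corrected query:
SELECT COUNT(*) FROM (SELECT dept FROM employees GROUP BY dept HAVING COUNT(*) >= 2)

Result:
COUNT(*)
--------
2       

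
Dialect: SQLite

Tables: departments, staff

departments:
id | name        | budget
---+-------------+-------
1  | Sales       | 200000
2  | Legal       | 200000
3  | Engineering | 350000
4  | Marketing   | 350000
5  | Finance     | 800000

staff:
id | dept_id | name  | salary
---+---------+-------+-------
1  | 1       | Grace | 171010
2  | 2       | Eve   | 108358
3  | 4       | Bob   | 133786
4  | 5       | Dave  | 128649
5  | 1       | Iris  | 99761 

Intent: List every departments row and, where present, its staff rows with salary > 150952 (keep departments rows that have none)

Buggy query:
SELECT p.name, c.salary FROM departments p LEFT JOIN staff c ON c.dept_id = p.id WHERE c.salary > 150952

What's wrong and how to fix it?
Bug: Filtering c.salary in WHERE discards the NULL rows produced by LEFT JOIN, turning it into an inner join

Fix: Move the right-table condition into the ON clause so unmatched parents are kept

Corrected query:
SELECT p.name, c.salary FROM departments p LEFT JOIN staff c ON c.dept_id = p.id AND c.salary > 150952

Result:
name        | salary
------------+-------
Sales       | 171010
Legal       | NULL  
Engineering | NULL  
Marketing   | NULL  
Finance     | NULL  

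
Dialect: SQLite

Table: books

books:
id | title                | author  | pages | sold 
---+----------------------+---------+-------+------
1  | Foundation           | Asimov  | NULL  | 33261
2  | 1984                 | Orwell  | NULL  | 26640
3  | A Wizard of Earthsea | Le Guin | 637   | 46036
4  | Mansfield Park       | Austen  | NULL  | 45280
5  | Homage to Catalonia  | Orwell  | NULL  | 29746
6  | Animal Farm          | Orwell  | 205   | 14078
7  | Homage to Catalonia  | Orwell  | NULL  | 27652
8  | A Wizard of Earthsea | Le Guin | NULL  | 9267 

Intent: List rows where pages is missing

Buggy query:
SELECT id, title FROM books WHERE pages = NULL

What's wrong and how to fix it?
Bug: Comparing to NULL with '=' never matches; NULL = NULL is unknown, not true

Fix: Use IS NULL to test for NULL

Corrected query:
SELECT id, title FROM books WHERE pages IS NULL

Result:
id | title               
---+---------------------
1  | Foundation          
2  | 1984                
4  | Mansfield Park      
5  | Homage to Catalonia 
7  | Homage to Catalonia 
8  | A Wizard of Earthsea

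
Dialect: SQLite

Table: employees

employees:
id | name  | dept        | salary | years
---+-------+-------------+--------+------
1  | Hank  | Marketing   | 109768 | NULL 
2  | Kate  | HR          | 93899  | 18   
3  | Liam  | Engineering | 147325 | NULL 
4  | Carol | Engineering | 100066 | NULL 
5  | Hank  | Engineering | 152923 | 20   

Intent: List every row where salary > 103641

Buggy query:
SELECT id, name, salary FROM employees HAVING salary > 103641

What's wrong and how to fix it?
Bug: This is a non-aggregate query (no GROUP BY, no aggregates), so in SQLite the HAVING clause is invalid here; a row-level condition belongs in WHERE

Fix: Use WHERE for row-level filtering

Corrected query:
SELECT id, name, salary FROM employees WHERE salary > 103641

Result:
id | name | salary
---+------+-------
1  | Hank | 109768
3  | Liam | 147325
5  | Hank | 152923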